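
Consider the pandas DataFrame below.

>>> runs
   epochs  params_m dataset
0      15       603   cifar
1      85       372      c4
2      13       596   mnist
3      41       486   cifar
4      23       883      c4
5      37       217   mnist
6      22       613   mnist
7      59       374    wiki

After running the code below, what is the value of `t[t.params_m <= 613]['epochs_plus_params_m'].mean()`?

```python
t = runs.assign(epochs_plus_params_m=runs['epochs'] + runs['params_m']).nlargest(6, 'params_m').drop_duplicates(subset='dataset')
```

562.0

add column epochs_plus_params_m = runs['epochs'] + runs['params_m']:
   epochs  params_m dataset  epochs_plus_params_m
0      15       603   cifar                   618
1      85       372      c4                   457
2      13       596   mnist                   609
3      41       486   cifar                   527
4      23       883      c4                   906
5      37       217   mnist                   254
6      22       613   mnist                   635
7      59       374    wiki                   433
take 6 rows with largest params_m:
   epochs  params_m dataset  epochs_plus_params_m
4      23       883      c4                   906
6      22       613   mnist                   635
0      15       603   cifar                   618
2      13       596   mnist                   609
3      41       486   cifar                   527
7      59       374    wiki                   433
drop duplicate dataset (keep=first):
   epochs  params_m dataset  epochs_plus_params_m
4      23       883      c4                   906
6      22       613   mnist                   635
0      15       603   cifar                   618
7      59       374    wiki                   433
filter rows where params_m <= 613:
   epochs  params_m dataset  epochs_plus_params_m
6      22       613   mnist                   635
0      15       603   cifar                   618
7      59       374    wiki                   433
mean of column 'epochs_plus_params_m' → 562.0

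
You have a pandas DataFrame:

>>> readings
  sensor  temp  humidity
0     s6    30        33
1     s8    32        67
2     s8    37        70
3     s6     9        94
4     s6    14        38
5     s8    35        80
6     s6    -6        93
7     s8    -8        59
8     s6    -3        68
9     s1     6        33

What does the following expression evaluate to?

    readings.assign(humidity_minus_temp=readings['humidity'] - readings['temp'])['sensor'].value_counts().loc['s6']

5

add column humidity_minus_temp = readings['humidity'] - readings['temp']:
  sensor  temp  humidity  humidity_minus_temp
0     s6    30        33                    3
1     s8    32        67                   35
2     s8    37        70                   33
3     s6     9        94                   85
4     s6    14        38                   24
5     s8    35        80                   45
6     s6    -6        93                   99
7     s8    -8        59                   67
8     s6    -3        68                   71
9     s1     6        33                   27
value_counts of sensor:
sensor
s6    5
s8    4
s1    1
Name: count, dtype: int64
value at index 's6' → 5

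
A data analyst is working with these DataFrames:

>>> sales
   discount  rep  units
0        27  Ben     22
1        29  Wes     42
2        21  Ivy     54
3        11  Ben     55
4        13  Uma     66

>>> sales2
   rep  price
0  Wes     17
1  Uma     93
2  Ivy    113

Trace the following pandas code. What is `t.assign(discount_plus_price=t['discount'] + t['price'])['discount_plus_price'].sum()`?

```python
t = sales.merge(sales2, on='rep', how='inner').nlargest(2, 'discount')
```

merge on 'rep' (how='inner') → 3 rows:
   discount  rep  units  price
0        29  Wes     42     17
1        21  Ivy     54    113
2        13  Uma     66     93
take 2 rows with largest discount:
   discount  rep  units  price
0        29  Wes     42     17
1        21  Ivy     54    113
add column discount_plus_price = t['discount'] + t['price']:
   discount  rep  units  price  discount_plus_price
0        29  Wes     42     17                   46
1        21  Ivy     54    113                  134
Finally, sum of column 'discount_plus_price' = 180.

180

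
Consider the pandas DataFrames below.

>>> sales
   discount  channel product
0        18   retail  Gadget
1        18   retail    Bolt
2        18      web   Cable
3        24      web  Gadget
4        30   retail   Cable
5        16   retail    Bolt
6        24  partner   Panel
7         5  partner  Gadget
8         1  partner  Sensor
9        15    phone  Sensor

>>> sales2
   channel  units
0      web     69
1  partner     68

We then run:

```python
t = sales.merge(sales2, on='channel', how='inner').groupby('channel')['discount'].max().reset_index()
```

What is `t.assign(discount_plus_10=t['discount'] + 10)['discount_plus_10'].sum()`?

68

merge on 'channel' (how='inner') → 5 rows:
   discount  channel product  units
0        18      web   Cable     69
1        24      web  Gadget     69
2        24  partner   Panel     68
3         5  partner  Gadget     68
4         1  partner  Sensor     68
group by channel, max of discount:
channel
partner    24
web        24
Name: discount, dtype: int64
reset_index():
   channel  discount
0  partner        24
1      web        24
add column discount_plus_10 = t['discount'] + 10:
   channel  discount  discount_plus_10
0  partner        24                34
1      web        24                34
So sum() = 68.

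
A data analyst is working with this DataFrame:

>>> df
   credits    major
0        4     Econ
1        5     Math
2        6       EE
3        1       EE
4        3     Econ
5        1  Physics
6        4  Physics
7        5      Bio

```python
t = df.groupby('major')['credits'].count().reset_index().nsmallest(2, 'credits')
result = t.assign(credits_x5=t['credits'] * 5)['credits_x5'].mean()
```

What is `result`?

5.0

group by major, count of credits:
major
Bio        1
EE         2
Econ       2
Math       1
Physics    2
Name: credits, dtype: int64
reset_index():
     major  credits
0      Bio        1
1       EE        2
2     Econ        2
3     Math        1
4  Physics        2
take 2 rows with smallest credits:
  major  credits
0   Bio        1
3  Math        1
add column credits_x5 = t['credits'] * 5:
  major  credits  credits_x5
0   Bio        1           5
3  Math        1           5
Taking the mean of column 'credits_x5' gives 5.0.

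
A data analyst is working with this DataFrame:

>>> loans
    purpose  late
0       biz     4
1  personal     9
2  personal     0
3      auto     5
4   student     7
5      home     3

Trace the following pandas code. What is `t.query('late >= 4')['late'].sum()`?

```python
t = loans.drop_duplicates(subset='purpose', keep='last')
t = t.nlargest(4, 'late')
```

16

drop duplicate purpose (keep=last):
    purpose  late
0       biz     4
2  personal     0
3      auto     5
4   student     7
5      home     3
take 4 rows with largest late:
   purpose  late
4  student     7
3     auto     5
0      biz     4
5     home     3
filter rows where late >= 4:
   purpose  late
4  student     7
3     auto     5
0      biz     4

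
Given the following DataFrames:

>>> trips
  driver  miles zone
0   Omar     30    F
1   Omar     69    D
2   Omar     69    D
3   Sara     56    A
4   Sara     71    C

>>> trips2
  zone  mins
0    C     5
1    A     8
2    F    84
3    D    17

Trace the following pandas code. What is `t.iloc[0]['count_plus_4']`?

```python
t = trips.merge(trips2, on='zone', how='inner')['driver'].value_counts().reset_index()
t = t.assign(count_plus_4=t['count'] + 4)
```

7

merge on 'zone' (how='inner') → 5 rows:
  driver  miles zone  mins
0   Omar     30    F    84
1   Omar     69    D    17
2   Omar     69    D    17
3   Sara     56    A     8
4   Sara     71    C     5
value_counts of driver:
driver
Omar    3
Sara    2
Name: count, dtype: int64
reset_index():
  driver  count
0   Omar      3
1   Sara      2
add column count_plus_4 = t['count'] + 4:
  driver  count  count_plus_4
0   Omar      3             7
1   Sara      2             6
Hence 7.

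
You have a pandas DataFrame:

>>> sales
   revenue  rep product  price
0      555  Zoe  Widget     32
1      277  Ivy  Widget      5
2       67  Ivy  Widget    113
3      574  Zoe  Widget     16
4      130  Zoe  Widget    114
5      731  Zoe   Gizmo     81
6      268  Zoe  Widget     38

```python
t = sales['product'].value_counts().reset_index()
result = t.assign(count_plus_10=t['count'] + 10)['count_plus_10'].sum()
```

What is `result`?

value_counts of product:
product
Widget    6
Gizmo     1
Name: count, dtype: int64
reset_index():
  product  count
0  Widget      6
1   Gizmo      1
add column count_plus_10 = t['count'] + 10:
  product  count  count_plus_10
0  Widget      6             16
1   Gizmo      1             11

27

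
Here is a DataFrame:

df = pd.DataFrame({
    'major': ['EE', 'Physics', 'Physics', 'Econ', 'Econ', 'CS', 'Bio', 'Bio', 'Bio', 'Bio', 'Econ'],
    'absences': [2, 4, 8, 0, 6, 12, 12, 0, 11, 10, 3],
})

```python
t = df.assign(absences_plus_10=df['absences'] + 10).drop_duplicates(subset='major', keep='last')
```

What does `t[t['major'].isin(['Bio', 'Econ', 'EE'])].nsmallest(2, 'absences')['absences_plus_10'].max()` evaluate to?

13

add column absences_plus_10 = df['absences'] + 10:
      major  absences  absences_plus_10
0        EE         2                12
1   Physics         4                14
2   Physics         8                18
3      Econ         0                10
4      Econ         6                16
5        CS        12                22
6       Bio        12                22
7       Bio         0                10
8       Bio        11                21
9       Bio        10                20
10     Econ         3                13
drop duplicate major (keep=last):
      major  absences  absences_plus_10
0        EE         2                12
2   Physics         8                18
5        CS        12                22
9       Bio        10                20
10     Econ         3                13
filter rows where major in ['Bio', 'Econ', 'EE']:
   major  absences  absences_plus_10
0     EE         2                12
9    Bio        10                20
10  Econ         3                13
take 2 rows with smallest absences:
   major  absences  absences_plus_10
0     EE         2                12
10  Econ         3                13
Reading off the max of column 'absences_plus_10', we get 13.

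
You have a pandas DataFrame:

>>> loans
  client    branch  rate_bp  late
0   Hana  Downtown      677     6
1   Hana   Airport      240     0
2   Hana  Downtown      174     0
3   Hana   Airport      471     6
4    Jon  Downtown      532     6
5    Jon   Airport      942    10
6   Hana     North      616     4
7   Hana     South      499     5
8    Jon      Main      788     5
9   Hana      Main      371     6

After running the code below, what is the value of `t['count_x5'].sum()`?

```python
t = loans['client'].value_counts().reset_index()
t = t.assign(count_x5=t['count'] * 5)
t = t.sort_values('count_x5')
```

50

value_counts of client:
client
Hana    7
Jon     3
Name: count, dtype: int64
reset_index():
  client  count
0   Hana      7
1    Jon      3
add column count_x5 = t['count'] * 5:
  client  count  count_x5
0   Hana      7        35
1    Jon      3        15
sort by count_x5:
  client  count  count_x5
1    Jon      3        15
0   Hana      7        35
sum of column 'count_x5' → 50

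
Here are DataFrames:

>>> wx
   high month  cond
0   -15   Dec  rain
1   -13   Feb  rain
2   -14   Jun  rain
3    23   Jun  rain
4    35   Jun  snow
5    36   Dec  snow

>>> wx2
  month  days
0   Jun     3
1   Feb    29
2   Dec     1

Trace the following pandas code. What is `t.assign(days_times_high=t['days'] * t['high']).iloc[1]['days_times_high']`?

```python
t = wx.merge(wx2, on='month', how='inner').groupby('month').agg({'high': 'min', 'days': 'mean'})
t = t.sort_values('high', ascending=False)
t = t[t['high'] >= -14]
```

merge on 'month' (how='inner') → 6 rows:
   high month  cond  days
0   -15   Dec  rain     1
1   -13   Feb  rain    29
2   -14   Jun  rain     3
3    23   Jun  rain     3
4    35   Jun  snow     3
5    36   Dec  snow     1
group by month: min(high), mean(days):
       high  days
month            
Dec     -15   1.0
Feb     -13  29.0
Jun     -14   3.0
sort by high descending:
       high  days
month            
Feb     -13  29.0
Jun     -14   3.0
Dec     -15   1.0
filter rows where high >= -14:
       high  days
month            
Feb     -13  29.0
Jun     -14   3.0
add column days_times_high = t['days'] * t['high']:
       high  days  days_times_high
month                             
Feb     -13  29.0           -377.0
Jun     -14   3.0            -42.0

-42.0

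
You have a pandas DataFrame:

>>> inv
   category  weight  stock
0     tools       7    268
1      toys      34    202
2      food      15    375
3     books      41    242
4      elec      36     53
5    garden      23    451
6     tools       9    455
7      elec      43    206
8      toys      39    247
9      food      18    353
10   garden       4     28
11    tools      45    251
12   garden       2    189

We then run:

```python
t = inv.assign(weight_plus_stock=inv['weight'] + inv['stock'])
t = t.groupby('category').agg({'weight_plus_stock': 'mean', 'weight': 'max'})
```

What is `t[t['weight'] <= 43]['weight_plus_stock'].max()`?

add column weight_plus_stock = inv['weight'] + inv['stock']:
   category  weight  stock  weight_plus_stock
0     tools       7    268                275
1      toys      34    202                236
2      food      15    375                390
3     books      41    242                283
4      elec      36     53                 89
5    garden      23    451                474
6     tools       9    455                464
7      elec      43    206                249
8      toys      39    247                286
9      food      18    353                371
10   garden       4     28                 32
11    tools      45    251                296
12   garden       2    189                191
group by category: mean(weight_plus_stock), max(weight):
          weight_plus_stock  weight
category                           
books            283.000000      41
elec             169.000000      43
food             380.500000      18
garden           232.333333      23
tools            345.000000      45
toys             261.000000      39
filter rows where weight <= 43:
          weight_plus_stock  weight
category                           
books            283.000000      41
elec             169.000000      43
food             380.500000      18
garden           232.333333      23
toys             261.000000      39
Taking the max of column 'weight_plus_stock' gives 380.5.

380.5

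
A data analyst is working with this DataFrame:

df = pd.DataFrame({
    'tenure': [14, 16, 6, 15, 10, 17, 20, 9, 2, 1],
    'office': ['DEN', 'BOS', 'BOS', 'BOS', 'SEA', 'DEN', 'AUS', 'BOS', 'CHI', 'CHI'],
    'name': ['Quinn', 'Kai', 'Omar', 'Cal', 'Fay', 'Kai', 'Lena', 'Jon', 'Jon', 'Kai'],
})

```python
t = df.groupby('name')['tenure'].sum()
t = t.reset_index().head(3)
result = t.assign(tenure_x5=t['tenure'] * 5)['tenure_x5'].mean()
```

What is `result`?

group by name, sum of tenure:
name
Cal      15
Fay      10
Jon      11
Kai      34
Lena     20
Omar      6
Quinn    14
Name: tenure, dtype: int64
reset_index():
    name  tenure
0    Cal      15
1    Fay      10
2    Jon      11
3    Kai      34
4   Lena      20
5   Omar       6
6  Quinn      14
take first 3 rows:
  name  tenure
0  Cal      15
1  Fay      10
2  Jon      11
add column tenure_x5 = t['tenure'] * 5:
  name  tenure  tenure_x5
0  Cal      15         75
1  Fay      10         50
2  Jon      11         55
mean of column 'tenure_x5' → 60.0

60.0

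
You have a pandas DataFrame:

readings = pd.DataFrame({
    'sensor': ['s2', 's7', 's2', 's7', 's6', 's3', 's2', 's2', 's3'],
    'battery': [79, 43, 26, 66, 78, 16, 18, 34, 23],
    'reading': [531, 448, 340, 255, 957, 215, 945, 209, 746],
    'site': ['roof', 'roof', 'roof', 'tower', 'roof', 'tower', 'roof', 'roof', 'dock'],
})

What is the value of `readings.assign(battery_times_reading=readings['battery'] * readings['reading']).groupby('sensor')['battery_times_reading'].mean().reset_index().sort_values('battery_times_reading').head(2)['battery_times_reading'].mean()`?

add column battery_times_reading = readings['battery'] * readings['reading']:
  sensor  battery  reading   site  battery_times_reading
0     s2       79      531   roof                  41949
1     s7       43      448   roof                  19264
2     s2       26      340   roof                   8840
3     s7       66      255  tower                  16830
4     s6       78      957   roof                  74646
5     s3       16      215  tower                   3440
6     s2       18      945   roof                  17010
7     s2       34      209   roof                   7106
8     s3       23      746   dock                  17158
group by sensor, mean of battery_times_reading:
sensor
s2    18726.25
s3    10299.00
s6    74646.00
s7    18047.00
Name: battery_times_reading, dtype: float64
reset_index():
  sensor  battery_times_reading
0     s2               18726.25
1     s3               10299.00
2     s6               74646.00
3     s7               18047.00
sort by battery_times_reading:
  sensor  battery_times_reading
1     s3               10299.00
3     s7               18047.00
0     s2               18726.25
2     s6               74646.00
take first 2 rows:
  sensor  battery_times_reading
1     s3                10299.0
3     s7                18047.0
So mean() = 14173.0.

14173.0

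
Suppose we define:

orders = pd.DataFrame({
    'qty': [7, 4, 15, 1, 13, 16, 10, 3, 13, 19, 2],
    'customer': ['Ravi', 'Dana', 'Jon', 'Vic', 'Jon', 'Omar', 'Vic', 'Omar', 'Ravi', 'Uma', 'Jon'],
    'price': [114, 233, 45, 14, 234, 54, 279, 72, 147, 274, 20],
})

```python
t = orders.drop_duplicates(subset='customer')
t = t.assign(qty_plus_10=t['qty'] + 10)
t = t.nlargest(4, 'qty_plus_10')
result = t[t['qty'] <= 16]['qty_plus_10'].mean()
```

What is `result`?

22.6666666667

drop duplicate customer (keep=first):
   qty customer  price
0    7     Ravi    114
1    4     Dana    233
2   15      Jon     45
3    1      Vic     14
5   16     Omar     54
9   19      Uma    274
add column qty_plus_10 = t['qty'] + 10:
   qty customer  price  qty_plus_10
0    7     Ravi    114           17
1    4     Dana    233           14
2   15      Jon     45           25
3    1      Vic     14           11
5   16     Omar     54           26
9   19      Uma    274           29
take 4 rows with largest qty_plus_10:
   qty customer  price  qty_plus_10
9   19      Uma    274           29
5   16     Omar     54           26
2   15      Jon     45           25
0    7     Ravi    114           17
filter rows where qty <= 16:
   qty customer  price  qty_plus_10
5   16     Omar     54           26
2   15      Jon     45           25
0    7     Ravi    114           17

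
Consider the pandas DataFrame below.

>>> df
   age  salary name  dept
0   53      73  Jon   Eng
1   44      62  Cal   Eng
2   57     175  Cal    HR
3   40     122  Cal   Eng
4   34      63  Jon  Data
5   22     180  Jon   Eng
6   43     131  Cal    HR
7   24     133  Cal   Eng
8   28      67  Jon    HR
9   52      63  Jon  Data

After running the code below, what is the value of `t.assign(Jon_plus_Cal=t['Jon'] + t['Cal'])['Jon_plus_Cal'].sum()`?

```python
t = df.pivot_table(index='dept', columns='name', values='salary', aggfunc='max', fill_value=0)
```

618

pivot: rows=dept, cols=name, max(salary):
name  Cal  Jon
dept          
Data    0   63
Eng   133  180
HR    175   67
add column Jon_plus_Cal = t['Jon'] + t['Cal']:
name  Cal  Jon  Jon_plus_Cal
dept                        
Data    0   63            63
Eng   133  180           313
HR    175   67           242
Then the sum of column 'Jon_plus_Cal': 618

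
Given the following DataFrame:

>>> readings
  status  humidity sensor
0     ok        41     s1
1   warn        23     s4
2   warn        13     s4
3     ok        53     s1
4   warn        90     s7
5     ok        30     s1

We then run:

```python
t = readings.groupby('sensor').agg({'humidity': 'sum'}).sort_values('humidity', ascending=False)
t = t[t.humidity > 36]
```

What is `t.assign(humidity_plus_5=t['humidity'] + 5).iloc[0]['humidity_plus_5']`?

group by sensor, sum of humidity:
        humidity
sensor          
s1           124
s4            36
s7            90
sort by humidity descending:
        humidity
sensor          
s1           124
s7            90
s4            36
filter rows where humidity > 36:
        humidity
sensor          
s1           124
s7            90
add column humidity_plus_5 = t['humidity'] + 5:
        humidity  humidity_plus_5
sensor                           
s1           124              129
s7            90               95
So iloc[0]['humidity_plus_5'] = 129.

129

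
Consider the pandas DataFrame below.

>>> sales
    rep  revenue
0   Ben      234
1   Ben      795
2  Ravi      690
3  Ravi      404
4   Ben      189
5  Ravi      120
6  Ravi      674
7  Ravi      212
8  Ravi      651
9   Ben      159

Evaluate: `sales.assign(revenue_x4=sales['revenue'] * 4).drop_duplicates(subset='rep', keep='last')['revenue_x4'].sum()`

add column revenue_x4 = sales['revenue'] * 4:
    rep  revenue  revenue_x4
0   Ben      234         936
1   Ben      795        3180
2  Ravi      690        2760
3  Ravi      404        1616
4   Ben      189         756
5  Ravi      120         480
6  Ravi      674        2696
7  Ravi      212         848
8  Ravi      651        2604
9   Ben      159         636
drop duplicate rep (keep=last):
    rep  revenue  revenue_x4
8  Ravi      651        2604
9   Ben      159         636
Finally, sum of column 'revenue_x4' = 3240.

3240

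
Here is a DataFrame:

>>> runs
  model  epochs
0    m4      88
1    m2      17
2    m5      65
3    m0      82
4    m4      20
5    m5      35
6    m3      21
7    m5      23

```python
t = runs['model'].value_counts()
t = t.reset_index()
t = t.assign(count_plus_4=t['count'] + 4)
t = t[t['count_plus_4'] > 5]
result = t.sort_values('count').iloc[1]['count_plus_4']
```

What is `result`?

value_counts of model:
model
m5    3
m4    2
m2    1
m0    1
m3    1
Name: count, dtype: int64
reset_index():
  model  count
0    m5      3
1    m4      2
2    m2      1
3    m0      1
4    m3      1
add column count_plus_4 = t['count'] + 4:
  model  count  count_plus_4
0    m5      3             7
1    m4      2             6
2    m2      1             5
3    m0      1             5
4    m3      1             5
filter rows where count_plus_4 > 5:
  model  count  count_plus_4
0    m5      3             7
1    m4      2             6
sort by count:
  model  count  count_plus_4
1    m4      2             6
0    m5      3             7
Taking the value at position 1, column 'count_plus_4' gives 7.

7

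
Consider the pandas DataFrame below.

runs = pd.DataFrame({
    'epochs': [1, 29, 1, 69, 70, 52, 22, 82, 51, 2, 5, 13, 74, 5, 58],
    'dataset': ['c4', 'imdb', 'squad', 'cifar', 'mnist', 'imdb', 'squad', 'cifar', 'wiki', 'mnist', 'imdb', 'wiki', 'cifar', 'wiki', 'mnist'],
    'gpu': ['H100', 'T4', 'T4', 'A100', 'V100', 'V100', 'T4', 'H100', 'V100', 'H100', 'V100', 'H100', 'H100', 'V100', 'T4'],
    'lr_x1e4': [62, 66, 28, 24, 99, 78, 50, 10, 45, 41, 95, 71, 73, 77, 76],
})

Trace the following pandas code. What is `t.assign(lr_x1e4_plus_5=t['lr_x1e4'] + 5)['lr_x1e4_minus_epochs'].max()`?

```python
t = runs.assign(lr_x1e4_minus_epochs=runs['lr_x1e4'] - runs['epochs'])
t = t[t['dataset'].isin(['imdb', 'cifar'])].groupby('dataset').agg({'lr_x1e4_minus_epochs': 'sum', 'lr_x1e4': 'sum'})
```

153

add column lr_x1e4_minus_epochs = runs['lr_x1e4'] - runs['epochs']:
    epochs dataset   gpu  lr_x1e4  lr_x1e4_minus_epochs
0        1      c4  H100       62                    61
1       29    imdb    T4       66                    37
2        1   squad    T4       28                    27
3       69   cifar  A100       24                   -45
4       70   mnist  V100       99                    29
5       52    imdb  V100       78                    26
6       22   squad    T4       50                    28
7       82   cifar  H100       10                   -72
8       51    wiki  V100       45                    -6
9        2   mnist  H100       41                    39
10       5    imdb  V100       95                    90
11      13    wiki  H100       71                    58
12      74   cifar  H100       73                    -1
13       5    wiki  V100       77                    72
14      58   mnist    T4       76                    18
filter rows where dataset in ['imdb', 'cifar']:
    epochs dataset   gpu  lr_x1e4  lr_x1e4_minus_epochs
1       29    imdb    T4       66                    37
3       69   cifar  A100       24                   -45
5       52    imdb  V100       78                    26
7       82   cifar  H100       10                   -72
10       5    imdb  V100       95                    90
12      74   cifar  H100       73                    -1
group by dataset: sum(lr_x1e4_minus_epochs), sum(lr_x1e4):
         lr_x1e4_minus_epochs  lr_x1e4
dataset                               
cifar                    -118      107
imdb                      153      239
add column lr_x1e4_plus_5 = t['lr_x1e4'] + 5:
         lr_x1e4_minus_epochs  lr_x1e4  lr_x1e4_plus_5
dataset                                               
cifar                    -118      107             112
imdb                      153      239             244
The max of column 'lr_x1e4_minus_epochs' is 153.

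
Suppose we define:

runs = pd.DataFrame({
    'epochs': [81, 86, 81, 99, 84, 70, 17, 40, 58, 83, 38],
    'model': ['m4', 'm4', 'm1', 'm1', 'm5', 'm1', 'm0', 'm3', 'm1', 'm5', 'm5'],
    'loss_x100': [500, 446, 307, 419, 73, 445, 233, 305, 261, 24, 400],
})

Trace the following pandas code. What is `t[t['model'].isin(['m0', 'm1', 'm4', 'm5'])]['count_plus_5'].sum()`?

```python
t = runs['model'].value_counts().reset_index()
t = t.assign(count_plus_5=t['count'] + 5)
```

30

value_counts of model:
model
m1    4
m5    3
m4    2
m0    1
m3    1
Name: count, dtype: int64
reset_index():
  model  count
0    m1      4
1    m5      3
2    m4      2
3    m0      1
4    m3      1
add column count_plus_5 = t['count'] + 5:
  model  count  count_plus_5
0    m1      4             9
1    m5      3             8
2    m4      2             7
3    m0      1             6
4    m3      1             6
filter rows where model in ['m0', 'm1', 'm4', 'm5']:
  model  count  count_plus_5
0    m1      4             9
1    m5      3             8
2    m4      2             7
3    m0      1             6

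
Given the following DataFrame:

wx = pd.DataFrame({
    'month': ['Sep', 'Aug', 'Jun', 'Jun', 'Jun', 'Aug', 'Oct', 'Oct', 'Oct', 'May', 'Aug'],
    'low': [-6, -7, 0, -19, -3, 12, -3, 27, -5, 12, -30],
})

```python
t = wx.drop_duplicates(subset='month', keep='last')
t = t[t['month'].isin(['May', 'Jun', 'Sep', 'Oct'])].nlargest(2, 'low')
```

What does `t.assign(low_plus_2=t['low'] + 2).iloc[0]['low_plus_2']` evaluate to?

drop duplicate month (keep=last):
   month  low
0    Sep   -6
4    Jun   -3
8    Oct   -5
9    May   12
10   Aug  -30
filter rows where month in ['May', 'Jun', 'Sep', 'Oct']:
  month  low
0   Sep   -6
4   Jun   -3
8   Oct   -5
9   May   12
take 2 rows with largest low:
  month  low
9   May   12
4   Jun   -3
add column low_plus_2 = t['low'] + 2:
  month  low  low_plus_2
9   May   12          14
4   Jun   -3          -1

14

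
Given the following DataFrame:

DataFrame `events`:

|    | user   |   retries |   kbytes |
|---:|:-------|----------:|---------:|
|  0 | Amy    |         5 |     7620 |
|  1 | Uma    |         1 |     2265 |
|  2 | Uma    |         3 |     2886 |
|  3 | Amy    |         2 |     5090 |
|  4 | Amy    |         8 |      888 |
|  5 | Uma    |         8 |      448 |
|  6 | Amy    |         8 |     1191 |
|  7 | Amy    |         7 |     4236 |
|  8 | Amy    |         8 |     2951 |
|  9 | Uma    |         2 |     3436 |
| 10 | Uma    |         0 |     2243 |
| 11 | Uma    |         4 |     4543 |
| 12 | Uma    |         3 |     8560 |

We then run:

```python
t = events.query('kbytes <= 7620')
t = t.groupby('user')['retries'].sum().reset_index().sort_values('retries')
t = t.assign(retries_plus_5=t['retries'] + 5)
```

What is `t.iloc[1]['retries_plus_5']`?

43

filter rows where kbytes <= 7620:
   user  retries  kbytes
0   Amy        5    7620
1   Uma        1    2265
2   Uma        3    2886
3   Amy        2    5090
4   Amy        8     888
5   Uma        8     448
6   Amy        8    1191
7   Amy        7    4236
8   Amy        8    2951
9   Uma        2    3436
10  Uma        0    2243
11  Uma        4    4543
group by user, sum of retries:
user
Amy    38
Uma    18
Name: retries, dtype: int64
reset_index():
  user  retries
0  Amy       38
1  Uma       18
sort by retries:
  user  retries
1  Uma       18
0  Amy       38
add column retries_plus_5 = t['retries'] + 5:
  user  retries  retries_plus_5
1  Uma       18              23
0  Amy       38              43
Then the value at position 1, column 'retries_plus_5': 43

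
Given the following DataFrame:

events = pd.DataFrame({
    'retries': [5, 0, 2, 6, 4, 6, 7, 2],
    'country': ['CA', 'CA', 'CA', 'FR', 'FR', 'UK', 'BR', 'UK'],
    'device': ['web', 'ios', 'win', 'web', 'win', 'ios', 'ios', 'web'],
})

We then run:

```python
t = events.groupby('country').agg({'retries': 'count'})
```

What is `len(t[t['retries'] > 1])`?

group by country, count of retries:
         retries
country         
BR             1
CA             3
FR             2
UK             2
filter rows where retries > 1:
         retries
country         
CA             3
FR             2
UK             2
Taking the number of rows gives 3.

3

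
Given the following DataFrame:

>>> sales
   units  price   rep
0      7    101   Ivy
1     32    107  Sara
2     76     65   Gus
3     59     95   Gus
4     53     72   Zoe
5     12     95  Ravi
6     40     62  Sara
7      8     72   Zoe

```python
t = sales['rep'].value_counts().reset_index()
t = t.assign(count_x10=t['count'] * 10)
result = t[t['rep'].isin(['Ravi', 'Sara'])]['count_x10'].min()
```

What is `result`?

value_counts of rep:
rep
Sara    2
Gus     2
Zoe     2
Ivy     1
Ravi    1
Name: count, dtype: int64
reset_index():
    rep  count
0  Sara      2
1   Gus      2
2   Zoe      2
3   Ivy      1
4  Ravi      1
add column count_x10 = t['count'] * 10:
    rep  count  count_x10
0  Sara      2         20
1   Gus      2         20
2   Zoe      2         20
3   Ivy      1         10
4  Ravi      1         10
filter rows where rep in ['Ravi', 'Sara']:
    rep  count  count_x10
0  Sara      2         20
4  Ravi      1         10
min of column 'count_x10' → 10

10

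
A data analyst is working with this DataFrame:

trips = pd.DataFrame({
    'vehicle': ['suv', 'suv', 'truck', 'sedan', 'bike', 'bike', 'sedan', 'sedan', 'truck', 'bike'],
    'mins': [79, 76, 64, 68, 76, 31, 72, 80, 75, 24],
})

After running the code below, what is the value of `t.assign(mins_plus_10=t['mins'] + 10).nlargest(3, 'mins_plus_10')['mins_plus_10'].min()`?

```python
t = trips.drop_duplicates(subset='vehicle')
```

78

drop duplicate vehicle (keep=first):
  vehicle  mins
0     suv    79
2   truck    64
3   sedan    68
4    bike    76
add column mins_plus_10 = t['mins'] + 10:
  vehicle  mins  mins_plus_10
0     suv    79            89
2   truck    64            74
3   sedan    68            78
4    bike    76            86
take 3 rows with largest mins_plus_10:
  vehicle  mins  mins_plus_10
0     suv    79            89
4    bike    76            86
3   sedan    68            78
Taking the min of column 'mins_plus_10' gives 78.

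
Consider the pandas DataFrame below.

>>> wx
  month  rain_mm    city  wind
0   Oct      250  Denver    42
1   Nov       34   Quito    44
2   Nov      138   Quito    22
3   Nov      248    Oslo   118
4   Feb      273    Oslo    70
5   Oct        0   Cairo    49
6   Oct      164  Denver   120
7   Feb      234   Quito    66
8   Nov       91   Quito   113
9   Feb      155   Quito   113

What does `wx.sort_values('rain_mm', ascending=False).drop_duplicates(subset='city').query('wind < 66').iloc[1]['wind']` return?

sort by rain_mm descending:
  month  rain_mm    city  wind
4   Feb      273    Oslo    70
0   Oct      250  Denver    42
3   Nov      248    Oslo   118
7   Feb      234   Quito    66
6   Oct      164  Denver   120
9   Feb      155   Quito   113
2   Nov      138   Quito    22
8   Nov       91   Quito   113
1   Nov       34   Quito    44
5   Oct        0   Cairo    49
drop duplicate city (keep=first):
  month  rain_mm    city  wind
4   Feb      273    Oslo    70
0   Oct      250  Denver    42
7   Feb      234   Quito    66
5   Oct        0   Cairo    49
filter rows where wind < 66:
  month  rain_mm    city  wind
0   Oct      250  Denver    42
5   Oct        0   Cairo    49
Hence 49.

49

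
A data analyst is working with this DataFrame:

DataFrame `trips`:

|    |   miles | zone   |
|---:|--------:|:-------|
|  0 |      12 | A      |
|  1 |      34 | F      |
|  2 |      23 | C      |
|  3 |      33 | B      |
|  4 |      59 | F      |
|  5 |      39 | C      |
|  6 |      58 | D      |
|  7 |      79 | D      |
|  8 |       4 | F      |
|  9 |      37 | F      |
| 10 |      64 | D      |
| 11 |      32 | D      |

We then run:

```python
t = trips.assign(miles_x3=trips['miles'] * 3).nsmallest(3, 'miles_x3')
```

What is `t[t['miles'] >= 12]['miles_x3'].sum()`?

105

add column miles_x3 = trips['miles'] * 3:
    miles zone  miles_x3
0      12    A        36
1      34    F       102
2      23    C        69
3      33    B        99
4      59    F       177
5      39    C       117
6      58    D       174
7      79    D       237
8       4    F        12
9      37    F       111
10     64    D       192
11     32    D        96
take 3 rows with smallest miles_x3:
   miles zone  miles_x3
8      4    F        12
0     12    A        36
2     23    C        69
filter rows where miles >= 12:
   miles zone  miles_x3
0     12    A        36
2     23    C        69
Reading off the sum of column 'miles_x3', we get 105.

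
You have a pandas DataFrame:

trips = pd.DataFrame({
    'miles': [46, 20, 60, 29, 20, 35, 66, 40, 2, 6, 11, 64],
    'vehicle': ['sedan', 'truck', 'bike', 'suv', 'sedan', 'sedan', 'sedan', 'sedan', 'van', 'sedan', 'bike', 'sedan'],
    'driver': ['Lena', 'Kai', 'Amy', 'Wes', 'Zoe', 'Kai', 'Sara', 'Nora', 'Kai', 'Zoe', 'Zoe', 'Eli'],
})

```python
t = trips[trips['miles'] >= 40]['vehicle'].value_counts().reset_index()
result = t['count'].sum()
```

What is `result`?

filter rows where miles >= 40:
    miles vehicle driver
0      46   sedan   Lena
2      60    bike    Amy
6      66   sedan   Sara
7      40   sedan   Nora
11     64   sedan    Eli
value_counts of vehicle:
vehicle
sedan    4
bike     1
Name: count, dtype: int64
reset_index():
  vehicle  count
0   sedan      4
1    bike      1
Taking the sum of column 'count' gives 5.

5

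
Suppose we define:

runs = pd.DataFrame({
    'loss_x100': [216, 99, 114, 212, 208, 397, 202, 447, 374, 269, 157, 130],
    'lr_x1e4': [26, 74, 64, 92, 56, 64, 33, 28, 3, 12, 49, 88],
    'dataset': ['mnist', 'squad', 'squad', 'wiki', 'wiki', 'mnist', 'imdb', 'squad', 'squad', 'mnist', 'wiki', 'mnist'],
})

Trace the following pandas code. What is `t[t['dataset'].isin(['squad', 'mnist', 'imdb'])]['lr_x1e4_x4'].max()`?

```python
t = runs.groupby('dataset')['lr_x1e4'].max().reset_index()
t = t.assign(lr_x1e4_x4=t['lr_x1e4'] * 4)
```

352

group by dataset, max of lr_x1e4:
dataset
imdb     33
mnist    88
squad    74
wiki     92
Name: lr_x1e4, dtype: int64
reset_index():
  dataset  lr_x1e4
0    imdb       33
1   mnist       88
2   squad       74
3    wiki       92
add column lr_x1e4_x4 = t['lr_x1e4'] * 4:
  dataset  lr_x1e4  lr_x1e4_x4
0    imdb       33         132
1   mnist       88         352
2   squad       74         296
3    wiki       92         368
filter rows where dataset in ['squad', 'mnist', 'imdb']:
  dataset  lr_x1e4  lr_x1e4_x4
0    imdb       33         132
1   mnist       88         352
2   squad       74         296
Finally, max of column 'lr_x1e4_x4' = 352.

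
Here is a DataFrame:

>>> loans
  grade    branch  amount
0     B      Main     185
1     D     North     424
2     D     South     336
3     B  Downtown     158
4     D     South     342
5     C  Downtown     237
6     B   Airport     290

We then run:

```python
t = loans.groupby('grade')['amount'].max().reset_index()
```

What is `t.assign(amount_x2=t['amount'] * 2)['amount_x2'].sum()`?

group by grade, max of amount:
grade
B    290
C    237
D    424
Name: amount, dtype: int64
reset_index():
  grade  amount
0     B     290
1     C     237
2     D     424
add column amount_x2 = t['amount'] * 2:
  grade  amount  amount_x2
0     B     290        580
1     C     237        474
2     D     424        848
sum of column 'amount_x2' → 1902

1902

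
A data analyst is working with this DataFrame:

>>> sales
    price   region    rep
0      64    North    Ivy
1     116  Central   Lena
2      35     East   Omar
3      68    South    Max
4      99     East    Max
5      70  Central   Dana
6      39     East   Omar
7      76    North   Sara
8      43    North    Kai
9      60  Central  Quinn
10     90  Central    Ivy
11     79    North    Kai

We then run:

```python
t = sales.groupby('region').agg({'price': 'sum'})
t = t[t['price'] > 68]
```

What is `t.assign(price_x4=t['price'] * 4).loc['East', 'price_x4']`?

692

group by region, sum of price:
         price
region        
Central    336
East       173
North      262
South       68
filter rows where price > 68:
         price
region        
Central    336
East       173
North      262
add column price_x4 = t['price'] * 4:
         price  price_x4
region                  
Central    336      1344
East       173       692
North      262      1048
Hence 692.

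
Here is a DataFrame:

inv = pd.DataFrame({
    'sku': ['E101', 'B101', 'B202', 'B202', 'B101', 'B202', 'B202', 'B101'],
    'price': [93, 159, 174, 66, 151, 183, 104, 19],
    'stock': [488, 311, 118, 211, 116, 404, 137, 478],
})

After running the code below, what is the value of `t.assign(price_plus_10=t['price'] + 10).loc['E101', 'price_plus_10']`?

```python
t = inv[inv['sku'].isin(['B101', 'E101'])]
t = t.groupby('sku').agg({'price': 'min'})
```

103

filter rows where sku in ['B101', 'E101']:
    sku  price  stock
0  E101     93    488
1  B101    159    311
4  B101    151    116
7  B101     19    478
group by sku, min of price:
      price
sku        
B101     19
E101     93
add column price_plus_10 = t['price'] + 10:
      price  price_plus_10
sku                       
B101     19             29
E101     93            103
Finally, value at row 'E101', column 'price_plus_10' = 103.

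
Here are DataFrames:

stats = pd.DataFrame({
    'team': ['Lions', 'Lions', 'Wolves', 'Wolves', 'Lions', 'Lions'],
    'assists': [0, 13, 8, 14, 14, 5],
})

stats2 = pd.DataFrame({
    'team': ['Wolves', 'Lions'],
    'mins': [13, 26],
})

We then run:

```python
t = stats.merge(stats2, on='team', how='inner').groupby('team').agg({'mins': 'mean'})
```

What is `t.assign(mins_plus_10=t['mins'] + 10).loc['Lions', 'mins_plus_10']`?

36.0

merge on 'team' (how='inner') → 6 rows:
     team  assists  mins
0   Lions        0    26
1   Lions       13    26
2  Wolves        8    13
3  Wolves       14    13
4   Lions       14    26
5   Lions        5    26
group by team, mean of mins:
        mins
team        
Lions   26.0
Wolves  13.0
add column mins_plus_10 = t['mins'] + 10:
        mins  mins_plus_10
team                      
Lions   26.0          36.0
Wolves  13.0          23.0
Taking the value at row 'Lions', column 'mins_plus_10' gives 36.0.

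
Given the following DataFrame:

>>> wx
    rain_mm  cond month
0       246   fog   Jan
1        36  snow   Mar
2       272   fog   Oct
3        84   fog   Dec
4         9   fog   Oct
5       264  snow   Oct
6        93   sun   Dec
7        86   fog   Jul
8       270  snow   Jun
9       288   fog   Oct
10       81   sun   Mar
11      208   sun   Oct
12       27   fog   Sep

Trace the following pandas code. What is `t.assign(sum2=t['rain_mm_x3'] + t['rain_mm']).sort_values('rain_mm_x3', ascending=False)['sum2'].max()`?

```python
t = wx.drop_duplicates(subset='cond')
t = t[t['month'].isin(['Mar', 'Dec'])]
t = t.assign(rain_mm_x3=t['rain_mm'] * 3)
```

drop duplicate cond (keep=first):
   rain_mm  cond month
0      246   fog   Jan
1       36  snow   Mar
6       93   sun   Dec
filter rows where month in ['Mar', 'Dec']:
   rain_mm  cond month
1       36  snow   Mar
6       93   sun   Dec
add column rain_mm_x3 = t['rain_mm'] * 3:
   rain_mm  cond month  rain_mm_x3
1       36  snow   Mar         108
6       93   sun   Dec         279
add column sum2 = t['rain_mm_x3'] + t['rain_mm']:
   rain_mm  cond month  rain_mm_x3  sum2
1       36  snow   Mar         108   144
6       93   sun   Dec         279   372
sort by rain_mm_x3 descending:
   rain_mm  cond month  rain_mm_x3  sum2
6       93   sun   Dec         279   372
1       36  snow   Mar         108   144
The max of column 'sum2' is 372.

372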